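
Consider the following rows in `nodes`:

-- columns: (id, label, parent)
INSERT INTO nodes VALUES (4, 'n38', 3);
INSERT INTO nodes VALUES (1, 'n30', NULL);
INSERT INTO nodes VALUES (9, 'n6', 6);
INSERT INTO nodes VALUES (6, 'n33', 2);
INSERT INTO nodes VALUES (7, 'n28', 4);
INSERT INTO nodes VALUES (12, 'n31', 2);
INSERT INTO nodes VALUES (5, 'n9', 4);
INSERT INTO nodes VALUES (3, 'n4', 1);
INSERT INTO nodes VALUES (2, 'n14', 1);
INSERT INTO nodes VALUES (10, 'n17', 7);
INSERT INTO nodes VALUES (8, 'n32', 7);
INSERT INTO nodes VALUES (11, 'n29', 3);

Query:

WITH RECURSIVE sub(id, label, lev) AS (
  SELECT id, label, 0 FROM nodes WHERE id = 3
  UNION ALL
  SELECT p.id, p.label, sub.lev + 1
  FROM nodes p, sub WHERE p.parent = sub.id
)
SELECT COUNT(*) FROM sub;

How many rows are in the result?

Base: id=3 (n4) at lev 0.
Iteration 1: rows with parent in {3} -> n38 (id 4, lev 1), n29 (id 11, lev 1).
Iteration 2: rows with parent in {4,11} -> n9 (id 5, lev 2), n28 (id 7, lev 2).
Iteration 3: rows with parent in {5,7} -> n32 (id 8, lev 3), n17 (id 10, lev 3).
Iteration 4: no rows with parent in {8,10}; recursion stops.
Total rows emitted: 7.

7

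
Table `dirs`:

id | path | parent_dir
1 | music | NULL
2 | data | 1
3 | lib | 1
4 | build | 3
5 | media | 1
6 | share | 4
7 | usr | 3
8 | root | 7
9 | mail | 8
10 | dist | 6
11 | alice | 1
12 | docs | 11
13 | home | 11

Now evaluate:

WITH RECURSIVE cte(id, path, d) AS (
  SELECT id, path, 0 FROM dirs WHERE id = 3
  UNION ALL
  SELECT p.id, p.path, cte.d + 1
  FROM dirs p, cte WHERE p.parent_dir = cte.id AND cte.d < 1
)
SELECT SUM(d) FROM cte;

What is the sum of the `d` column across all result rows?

Base: id=3 (lib) at d 0.
Iteration 1: rows with parent_dir in {3} -> build (id 4, d 1), usr (id 7, d 1).
Iteration 2: d < 1 fails for all current rows; recursion stops.
SUM(d) = 0 + 1 + 1 = 2.

2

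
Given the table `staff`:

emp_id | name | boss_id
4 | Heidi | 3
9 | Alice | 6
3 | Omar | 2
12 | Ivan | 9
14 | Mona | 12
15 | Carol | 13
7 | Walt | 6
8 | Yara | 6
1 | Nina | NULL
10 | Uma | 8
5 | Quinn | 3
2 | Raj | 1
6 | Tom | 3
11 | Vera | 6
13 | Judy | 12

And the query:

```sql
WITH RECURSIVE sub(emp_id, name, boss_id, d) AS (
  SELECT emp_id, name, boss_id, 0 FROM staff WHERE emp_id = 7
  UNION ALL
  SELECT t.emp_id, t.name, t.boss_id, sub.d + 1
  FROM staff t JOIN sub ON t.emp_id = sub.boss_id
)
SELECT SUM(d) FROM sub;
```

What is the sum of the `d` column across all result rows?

Base: emp_id=7 (Walt), boss_id=6, d 0.
Iteration 1: join on emp_id=6 -> Tom (id 6, boss_id=3, d 1).
Iteration 2: join on emp_id=3 -> Omar (id 3, boss_id=2, d 2).
Iteration 3: join on emp_id=2 -> Raj (id 2, boss_id=1, d 3).
Iteration 4: join on emp_id=1 -> Nina (id 1, boss_id=NULL, d 4).
Iteration 5: boss_id is NULL; no match; recursion stops.
SUM(d) = 0 + 1 + 2 + 3 + 4 = 10.

10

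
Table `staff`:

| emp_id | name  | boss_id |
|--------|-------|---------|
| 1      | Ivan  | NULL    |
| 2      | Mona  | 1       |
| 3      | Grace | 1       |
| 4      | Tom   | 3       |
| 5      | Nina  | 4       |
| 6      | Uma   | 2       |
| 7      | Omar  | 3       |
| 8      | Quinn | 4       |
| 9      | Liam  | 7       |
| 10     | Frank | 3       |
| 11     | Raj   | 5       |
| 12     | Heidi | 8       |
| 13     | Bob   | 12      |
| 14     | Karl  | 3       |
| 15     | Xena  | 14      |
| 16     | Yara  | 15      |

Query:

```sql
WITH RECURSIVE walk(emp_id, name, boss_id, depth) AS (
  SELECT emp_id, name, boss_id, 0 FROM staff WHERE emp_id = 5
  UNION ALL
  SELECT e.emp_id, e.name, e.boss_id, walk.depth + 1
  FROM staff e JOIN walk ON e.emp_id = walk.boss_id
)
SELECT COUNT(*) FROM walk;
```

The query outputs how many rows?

4

Base: emp_id=5 (Nina), boss_id=4, depth 0.
Iteration 1: join on emp_id=4 -> Tom (id 4, boss_id=3, depth 1).
Iteration 2: join on emp_id=3 -> Grace (id 3, boss_id=1, depth 2).
Iteration 3: join on emp_id=1 -> Ivan (id 1, boss_id=NULL, depth 3).
Iteration 4: boss_id is NULL; no match; recursion stops.
Total rows emitted: 4.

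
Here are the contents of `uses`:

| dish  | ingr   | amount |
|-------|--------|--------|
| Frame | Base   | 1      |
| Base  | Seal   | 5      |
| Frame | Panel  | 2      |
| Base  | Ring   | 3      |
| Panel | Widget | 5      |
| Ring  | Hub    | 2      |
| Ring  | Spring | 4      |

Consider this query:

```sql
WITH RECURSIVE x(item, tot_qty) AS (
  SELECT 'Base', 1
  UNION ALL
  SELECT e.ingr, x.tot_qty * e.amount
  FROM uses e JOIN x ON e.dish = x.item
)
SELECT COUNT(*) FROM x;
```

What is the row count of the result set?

5

Base: (Base, tot_qty=1).
Iteration 1: components of {Base} -> Ring = 1*3 = 3, Seal = 1*5 = 5.
Iteration 2: components of {Ring,Seal} -> Hub = 3*2 = 6, Spring = 3*4 = 12.
Iteration 3: no further components; recursion stops.
Total rows emitted: 5.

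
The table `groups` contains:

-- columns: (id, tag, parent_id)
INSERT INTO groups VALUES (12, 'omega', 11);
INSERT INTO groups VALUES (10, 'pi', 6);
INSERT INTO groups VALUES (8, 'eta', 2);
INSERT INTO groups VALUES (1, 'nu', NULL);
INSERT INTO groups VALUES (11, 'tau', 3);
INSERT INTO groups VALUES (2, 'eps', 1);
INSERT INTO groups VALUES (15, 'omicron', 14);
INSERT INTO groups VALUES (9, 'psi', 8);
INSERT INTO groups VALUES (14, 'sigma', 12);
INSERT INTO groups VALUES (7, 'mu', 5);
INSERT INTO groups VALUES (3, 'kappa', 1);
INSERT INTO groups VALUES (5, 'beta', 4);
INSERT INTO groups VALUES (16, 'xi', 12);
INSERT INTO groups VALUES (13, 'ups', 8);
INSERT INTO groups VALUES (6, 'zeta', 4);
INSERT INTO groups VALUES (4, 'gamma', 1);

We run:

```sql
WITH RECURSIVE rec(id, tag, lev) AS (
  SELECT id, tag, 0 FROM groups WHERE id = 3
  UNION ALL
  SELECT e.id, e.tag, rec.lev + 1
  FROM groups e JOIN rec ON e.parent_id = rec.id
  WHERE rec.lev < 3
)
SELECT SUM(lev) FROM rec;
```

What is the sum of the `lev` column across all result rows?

9

Base: id=3 (kappa) at lev 0.
Iteration 1: rows with parent_id in {3} -> tau (id 11, lev 1).
Iteration 2: rows with parent_id in {11} -> omega (id 12, lev 2).
Iteration 3: rows with parent_id in {12} -> sigma (id 14, lev 3), xi (id 16, lev 3).
Iteration 4: lev < 3 fails for all current rows; recursion stops.
SUM(lev) = 0 + 1 + 2 + 3 + 3 = 9.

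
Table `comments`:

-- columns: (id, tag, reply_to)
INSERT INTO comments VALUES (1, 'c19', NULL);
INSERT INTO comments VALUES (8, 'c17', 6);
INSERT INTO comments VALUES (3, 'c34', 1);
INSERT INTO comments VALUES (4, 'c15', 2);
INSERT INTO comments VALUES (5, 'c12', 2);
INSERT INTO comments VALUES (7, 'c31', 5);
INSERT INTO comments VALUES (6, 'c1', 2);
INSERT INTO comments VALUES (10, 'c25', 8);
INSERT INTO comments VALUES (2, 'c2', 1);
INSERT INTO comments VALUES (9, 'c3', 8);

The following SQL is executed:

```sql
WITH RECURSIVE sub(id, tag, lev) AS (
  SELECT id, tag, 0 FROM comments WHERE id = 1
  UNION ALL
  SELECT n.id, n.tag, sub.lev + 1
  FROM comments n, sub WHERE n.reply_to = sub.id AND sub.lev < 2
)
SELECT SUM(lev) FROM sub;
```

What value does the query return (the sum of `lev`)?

Base: id=1 (c19) at lev 0.
Iteration 1: rows with reply_to in {1} -> c2 (id 2, lev 1), c34 (id 3, lev 1).
Iteration 2: rows with reply_to in {2,3} -> c15 (id 4, lev 2), c12 (id 5, lev 2), c1 (id 6, lev 2).
Iteration 3: lev < 2 fails for all current rows; recursion stops.
SUM(lev) = 0 + 1 + 1 + 2 + 2 + 2 = 8.

8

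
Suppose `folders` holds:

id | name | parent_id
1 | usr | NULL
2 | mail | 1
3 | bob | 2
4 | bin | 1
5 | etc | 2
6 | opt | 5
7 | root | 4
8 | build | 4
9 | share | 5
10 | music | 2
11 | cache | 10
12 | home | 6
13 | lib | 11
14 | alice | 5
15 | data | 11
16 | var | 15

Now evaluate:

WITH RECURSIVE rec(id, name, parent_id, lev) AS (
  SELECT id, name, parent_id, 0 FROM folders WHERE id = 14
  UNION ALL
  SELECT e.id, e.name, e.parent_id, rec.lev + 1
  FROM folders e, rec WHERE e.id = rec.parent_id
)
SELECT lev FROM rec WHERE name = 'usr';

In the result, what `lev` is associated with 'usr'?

Base: id=14 (alice), parent_id=5, lev 0.
Iteration 1: join on id=5 -> etc (id 5, parent_id=2, lev 1).
Iteration 2: join on id=2 -> mail (id 2, parent_id=1, lev 2).
Iteration 3: join on id=1 -> usr (id 1, parent_id=NULL, lev 3).
Iteration 4: parent_id is NULL; no match; recursion stops.

3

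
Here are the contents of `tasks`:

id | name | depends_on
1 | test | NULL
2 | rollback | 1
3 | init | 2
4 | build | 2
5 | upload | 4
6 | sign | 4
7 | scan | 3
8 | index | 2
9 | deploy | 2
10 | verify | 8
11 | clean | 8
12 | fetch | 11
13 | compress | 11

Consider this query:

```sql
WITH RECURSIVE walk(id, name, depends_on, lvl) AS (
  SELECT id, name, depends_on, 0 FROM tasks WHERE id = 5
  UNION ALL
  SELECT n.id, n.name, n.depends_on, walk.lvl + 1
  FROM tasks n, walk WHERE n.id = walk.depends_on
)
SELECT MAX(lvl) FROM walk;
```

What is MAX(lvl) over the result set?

Base: id=5 (upload), depends_on=4, lvl 0.
Iteration 1: join on id=4 -> build (id 4, depends_on=2, lvl 1).
Iteration 2: join on id=2 -> rollback (id 2, depends_on=1, lvl 2).
Iteration 3: join on id=1 -> test (id 1, depends_on=NULL, lvl 3).
Iteration 4: depends_on is NULL; no match; recursion stops.
lvl values: 0, 1, 2, 3; the maximum is 3.

3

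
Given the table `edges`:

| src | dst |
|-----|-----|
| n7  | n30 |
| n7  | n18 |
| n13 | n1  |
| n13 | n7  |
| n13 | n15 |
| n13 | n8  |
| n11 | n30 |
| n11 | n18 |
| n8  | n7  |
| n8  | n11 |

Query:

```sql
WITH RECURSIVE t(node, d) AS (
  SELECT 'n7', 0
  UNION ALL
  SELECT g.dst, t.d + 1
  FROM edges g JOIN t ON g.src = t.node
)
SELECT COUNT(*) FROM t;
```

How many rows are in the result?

Base: (n7, d=0).
Iteration 1: edges from {n7} -> (n18, d=1), (n30, d=1).
Iteration 2: no outgoing edges from {n18,n30}; recursion stops.
Total rows emitted: 3.

3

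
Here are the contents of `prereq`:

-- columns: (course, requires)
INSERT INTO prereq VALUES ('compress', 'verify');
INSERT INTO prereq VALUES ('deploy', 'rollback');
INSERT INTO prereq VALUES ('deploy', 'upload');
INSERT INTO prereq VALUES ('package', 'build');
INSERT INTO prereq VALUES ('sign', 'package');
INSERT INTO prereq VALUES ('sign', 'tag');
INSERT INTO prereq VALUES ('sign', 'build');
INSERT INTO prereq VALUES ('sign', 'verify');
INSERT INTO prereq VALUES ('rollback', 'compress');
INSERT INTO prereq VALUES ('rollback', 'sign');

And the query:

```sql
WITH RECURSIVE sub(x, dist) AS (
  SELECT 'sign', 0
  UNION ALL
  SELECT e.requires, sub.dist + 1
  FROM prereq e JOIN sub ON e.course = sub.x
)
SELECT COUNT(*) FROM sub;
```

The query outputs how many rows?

Base: (sign, dist=0).
Iteration 1: edges from {sign} -> (build, dist=1), (package, dist=1), (tag, dist=1), (verify, dist=1).
Iteration 2: edges from {build,package,tag,verify} -> (build, dist=2).
Iteration 3: no outgoing edges from {build}; recursion stops.
Total rows emitted: 6.

6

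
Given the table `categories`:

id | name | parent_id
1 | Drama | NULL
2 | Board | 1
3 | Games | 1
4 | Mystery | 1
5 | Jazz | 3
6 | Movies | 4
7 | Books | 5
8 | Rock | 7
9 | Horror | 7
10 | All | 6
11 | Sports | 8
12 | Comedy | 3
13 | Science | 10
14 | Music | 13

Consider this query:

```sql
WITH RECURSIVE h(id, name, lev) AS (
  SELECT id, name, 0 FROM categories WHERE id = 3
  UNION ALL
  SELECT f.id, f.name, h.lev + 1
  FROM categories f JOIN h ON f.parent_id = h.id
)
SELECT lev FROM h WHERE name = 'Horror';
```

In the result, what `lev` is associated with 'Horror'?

Base: id=3 (Games) at lev 0.
Iteration 1: rows with parent_id in {3} -> Jazz (id 5, lev 1), Comedy (id 12, lev 1).
Iteration 2: rows with parent_id in {5,12} -> Books (id 7, lev 2).
Iteration 3: rows with parent_id in {7} -> Rock (id 8, lev 3), Horror (id 9, lev 3).
Iteration 4: rows with parent_id in {8,9} -> Sports (id 11, lev 4).
Iteration 5: no rows with parent_id in {11}; recursion stops.

3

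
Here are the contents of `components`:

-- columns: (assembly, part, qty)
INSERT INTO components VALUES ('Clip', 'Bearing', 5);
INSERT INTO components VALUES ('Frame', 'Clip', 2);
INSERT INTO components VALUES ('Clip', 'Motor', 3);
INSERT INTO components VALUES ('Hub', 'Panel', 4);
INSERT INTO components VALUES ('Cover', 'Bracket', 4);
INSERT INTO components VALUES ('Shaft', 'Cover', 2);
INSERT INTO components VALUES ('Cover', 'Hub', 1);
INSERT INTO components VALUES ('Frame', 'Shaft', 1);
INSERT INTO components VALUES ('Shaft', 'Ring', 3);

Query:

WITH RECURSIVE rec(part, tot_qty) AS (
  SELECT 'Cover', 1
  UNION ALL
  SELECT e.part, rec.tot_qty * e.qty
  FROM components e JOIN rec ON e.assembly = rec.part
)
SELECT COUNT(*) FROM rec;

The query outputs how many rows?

4

Base: (Cover, tot_qty=1).
Iteration 1: components of {Cover} -> Bracket = 1*4 = 4, Hub = 1*1 = 1.
Iteration 2: components of {Bracket,Hub} -> Panel = 1*4 = 4.
Iteration 3: no further components; recursion stops.
Total rows emitted: 4.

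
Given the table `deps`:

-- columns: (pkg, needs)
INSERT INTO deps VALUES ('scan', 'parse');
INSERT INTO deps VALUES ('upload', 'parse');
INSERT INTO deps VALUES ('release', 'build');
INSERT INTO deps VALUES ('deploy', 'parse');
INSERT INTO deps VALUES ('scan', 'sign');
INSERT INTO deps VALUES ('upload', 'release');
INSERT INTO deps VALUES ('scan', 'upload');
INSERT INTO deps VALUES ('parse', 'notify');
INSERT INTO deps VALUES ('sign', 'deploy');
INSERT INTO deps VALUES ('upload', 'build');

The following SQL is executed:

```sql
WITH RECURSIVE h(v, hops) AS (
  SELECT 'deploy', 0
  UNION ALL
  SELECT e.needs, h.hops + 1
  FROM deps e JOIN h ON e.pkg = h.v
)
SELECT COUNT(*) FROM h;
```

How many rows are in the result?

3

Base: (deploy, hops=0).
Iteration 1: edges from {deploy} -> (parse, hops=1).
Iteration 2: edges from {parse} -> (notify, hops=2).
Iteration 3: no outgoing edges from {notify}; recursion stops.
Total rows emitted: 3.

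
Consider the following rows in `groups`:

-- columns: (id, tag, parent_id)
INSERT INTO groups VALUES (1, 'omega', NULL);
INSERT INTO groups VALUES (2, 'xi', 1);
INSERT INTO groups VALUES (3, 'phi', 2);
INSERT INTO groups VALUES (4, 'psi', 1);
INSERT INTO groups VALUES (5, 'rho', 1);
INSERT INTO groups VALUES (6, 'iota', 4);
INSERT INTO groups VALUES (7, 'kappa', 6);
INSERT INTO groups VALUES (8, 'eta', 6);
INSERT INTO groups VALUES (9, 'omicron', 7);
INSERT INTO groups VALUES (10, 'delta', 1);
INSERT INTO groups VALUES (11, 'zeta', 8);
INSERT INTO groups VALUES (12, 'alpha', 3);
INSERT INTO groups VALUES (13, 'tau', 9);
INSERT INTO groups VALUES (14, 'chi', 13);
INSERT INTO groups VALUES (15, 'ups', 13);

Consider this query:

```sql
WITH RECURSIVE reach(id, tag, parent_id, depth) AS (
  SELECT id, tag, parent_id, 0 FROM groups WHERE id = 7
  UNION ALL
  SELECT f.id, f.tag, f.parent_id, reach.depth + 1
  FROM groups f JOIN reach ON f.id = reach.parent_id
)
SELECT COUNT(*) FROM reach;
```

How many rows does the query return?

4

Base: id=7 (kappa), parent_id=6, depth 0.
Iteration 1: join on id=6 -> iota (id 6, parent_id=4, depth 1).
Iteration 2: join on id=4 -> psi (id 4, parent_id=1, depth 2).
Iteration 3: join on id=1 -> omega (id 1, parent_id=NULL, depth 3).
Iteration 4: parent_id is NULL; no match; recursion stops.
Total rows emitted: 4.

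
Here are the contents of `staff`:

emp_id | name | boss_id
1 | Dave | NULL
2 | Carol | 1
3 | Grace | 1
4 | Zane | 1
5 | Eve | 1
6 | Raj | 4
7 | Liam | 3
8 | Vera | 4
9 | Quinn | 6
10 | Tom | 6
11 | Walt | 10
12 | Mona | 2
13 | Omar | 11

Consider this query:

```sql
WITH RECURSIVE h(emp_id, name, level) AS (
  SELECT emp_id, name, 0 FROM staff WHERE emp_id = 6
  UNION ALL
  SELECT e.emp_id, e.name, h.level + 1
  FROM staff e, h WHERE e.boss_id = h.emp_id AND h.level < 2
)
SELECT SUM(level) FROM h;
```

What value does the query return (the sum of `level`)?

4

Base: emp_id=6 (Raj) at level 0.
Iteration 1: rows with boss_id in {6} -> Quinn (id 9, level 1), Tom (id 10, level 1).
Iteration 2: rows with boss_id in {9,10} -> Walt (id 11, level 2).
Iteration 3: level < 2 fails for all current rows; recursion stops.
SUM(level) = 0 + 1 + 1 + 2 = 4.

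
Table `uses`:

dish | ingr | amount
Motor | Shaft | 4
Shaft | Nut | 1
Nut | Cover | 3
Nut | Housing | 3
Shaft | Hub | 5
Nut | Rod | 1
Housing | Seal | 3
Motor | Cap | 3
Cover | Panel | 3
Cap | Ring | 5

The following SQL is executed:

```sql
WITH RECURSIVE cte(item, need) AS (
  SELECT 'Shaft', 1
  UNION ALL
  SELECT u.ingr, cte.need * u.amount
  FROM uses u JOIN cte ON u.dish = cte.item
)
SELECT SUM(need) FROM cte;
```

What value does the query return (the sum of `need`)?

32

Base: (Shaft, need=1).
Iteration 1: components of {Shaft} -> Hub = 1*5 = 5, Nut = 1*1 = 1.
Iteration 2: components of {Hub,Nut} -> Cover = 1*3 = 3, Housing = 1*3 = 3, Rod = 1*1 = 1.
Iteration 3: components of {Cover,Housing,Rod} -> Panel = 3*3 = 9, Seal = 3*3 = 9.
Iteration 4: no further components; recursion stops.
SUM(need) = 1 + 1 + 5 + 3 + 3 + 1 + 9 + 9 = 32.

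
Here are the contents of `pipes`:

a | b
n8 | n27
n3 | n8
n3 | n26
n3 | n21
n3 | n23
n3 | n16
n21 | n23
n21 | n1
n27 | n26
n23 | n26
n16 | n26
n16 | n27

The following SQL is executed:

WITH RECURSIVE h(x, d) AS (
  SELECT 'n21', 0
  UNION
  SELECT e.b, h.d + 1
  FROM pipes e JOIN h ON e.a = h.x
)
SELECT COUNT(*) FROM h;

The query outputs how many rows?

4

Base: (n21, d=0).
Iteration 1: edges from {n21} -> (n1, d=1), (n23, d=1).
Iteration 2: edges from {n1,n23} -> (n26, d=2).
Iteration 3: no outgoing edges from {n26}; recursion stops.
Total rows emitted: 4.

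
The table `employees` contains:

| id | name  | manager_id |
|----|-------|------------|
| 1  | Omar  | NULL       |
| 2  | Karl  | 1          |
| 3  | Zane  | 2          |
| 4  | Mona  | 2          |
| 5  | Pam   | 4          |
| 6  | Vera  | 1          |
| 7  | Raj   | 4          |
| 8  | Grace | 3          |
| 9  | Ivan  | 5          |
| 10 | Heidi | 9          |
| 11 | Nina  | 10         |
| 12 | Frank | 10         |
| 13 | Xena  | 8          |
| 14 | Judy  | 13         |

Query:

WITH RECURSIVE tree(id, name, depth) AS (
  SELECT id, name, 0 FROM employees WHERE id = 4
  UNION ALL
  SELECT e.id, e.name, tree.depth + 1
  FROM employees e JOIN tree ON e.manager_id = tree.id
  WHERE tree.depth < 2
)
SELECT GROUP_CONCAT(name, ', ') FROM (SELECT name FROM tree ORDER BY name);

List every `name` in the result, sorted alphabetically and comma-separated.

Base: id=4 (Mona) at depth 0.
Iteration 1: rows with manager_id in {4} -> Pam (id 5, depth 1), Raj (id 7, depth 1).
Iteration 2: rows with manager_id in {5,7} -> Ivan (id 9, depth 2).
Iteration 3: depth < 2 fails for all current rows; recursion stops.

Ivan, Mona, Pam, Raj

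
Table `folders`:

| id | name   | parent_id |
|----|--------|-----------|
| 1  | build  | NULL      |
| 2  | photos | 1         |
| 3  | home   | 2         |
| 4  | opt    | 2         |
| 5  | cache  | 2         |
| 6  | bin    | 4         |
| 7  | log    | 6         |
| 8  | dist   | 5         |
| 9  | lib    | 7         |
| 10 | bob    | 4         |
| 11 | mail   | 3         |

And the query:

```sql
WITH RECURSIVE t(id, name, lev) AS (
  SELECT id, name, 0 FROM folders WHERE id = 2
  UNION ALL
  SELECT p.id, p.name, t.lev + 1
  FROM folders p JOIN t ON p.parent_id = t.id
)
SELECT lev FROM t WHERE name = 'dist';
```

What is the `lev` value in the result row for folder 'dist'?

Base: id=2 (photos) at lev 0.
Iteration 1: rows with parent_id in {2} -> home (id 3, lev 1), opt (id 4, lev 1), cache (id 5, lev 1).
Iteration 2: rows with parent_id in {3,4,5} -> bin (id 6, lev 2), dist (id 8, lev 2), bob (id 10, lev 2), mail (id 11, lev 2).
Iteration 3: rows with parent_id in {6,8,10,11} -> log (id 7, lev 3).
Iteration 4: rows with parent_id in {7} -> lib (id 9, lev 4).
Iteration 5: no rows with parent_id in {9}; recursion stops.

2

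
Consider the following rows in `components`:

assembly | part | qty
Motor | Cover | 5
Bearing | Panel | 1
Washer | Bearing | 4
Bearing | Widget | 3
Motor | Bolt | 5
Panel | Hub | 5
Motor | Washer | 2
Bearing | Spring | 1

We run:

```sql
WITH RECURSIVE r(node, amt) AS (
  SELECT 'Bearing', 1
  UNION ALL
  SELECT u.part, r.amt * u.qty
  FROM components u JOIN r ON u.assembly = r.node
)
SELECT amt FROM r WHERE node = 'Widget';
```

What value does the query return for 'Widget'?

3

Base: (Bearing, amt=1).
Iteration 1: components of {Bearing} -> Panel = 1*1 = 1, Spring = 1*1 = 1, Widget = 1*3 = 3.
Iteration 2: components of {Panel,Spring,Widget} -> Hub = 1*5 = 5.
Iteration 3: no further components; recursion stops.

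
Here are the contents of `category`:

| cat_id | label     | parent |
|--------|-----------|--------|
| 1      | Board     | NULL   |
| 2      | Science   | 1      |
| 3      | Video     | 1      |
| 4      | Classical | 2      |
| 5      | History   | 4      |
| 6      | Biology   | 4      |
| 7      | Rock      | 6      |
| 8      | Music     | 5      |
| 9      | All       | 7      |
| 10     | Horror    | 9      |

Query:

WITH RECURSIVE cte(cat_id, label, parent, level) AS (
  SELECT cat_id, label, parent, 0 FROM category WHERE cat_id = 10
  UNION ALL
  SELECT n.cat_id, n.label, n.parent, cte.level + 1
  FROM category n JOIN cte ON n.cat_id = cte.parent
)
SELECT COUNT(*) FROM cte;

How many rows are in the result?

Base: cat_id=10 (Horror), parent=9, level 0.
Iteration 1: join on cat_id=9 -> All (id 9, parent=7, level 1).
Iteration 2: join on cat_id=7 -> Rock (id 7, parent=6, level 2).
Iteration 3: join on cat_id=6 -> Biology (id 6, parent=4, level 3).
Iteration 4: join on cat_id=4 -> Classical (id 4, parent=2, level 4).
Iteration 5: join on cat_id=2 -> Science (id 2, parent=1, level 5).
Iteration 6: join on cat_id=1 -> Board (id 1, parent=NULL, level 6).
Iteration 7: parent is NULL; no match; recursion stops.
Total rows emitted: 7.

7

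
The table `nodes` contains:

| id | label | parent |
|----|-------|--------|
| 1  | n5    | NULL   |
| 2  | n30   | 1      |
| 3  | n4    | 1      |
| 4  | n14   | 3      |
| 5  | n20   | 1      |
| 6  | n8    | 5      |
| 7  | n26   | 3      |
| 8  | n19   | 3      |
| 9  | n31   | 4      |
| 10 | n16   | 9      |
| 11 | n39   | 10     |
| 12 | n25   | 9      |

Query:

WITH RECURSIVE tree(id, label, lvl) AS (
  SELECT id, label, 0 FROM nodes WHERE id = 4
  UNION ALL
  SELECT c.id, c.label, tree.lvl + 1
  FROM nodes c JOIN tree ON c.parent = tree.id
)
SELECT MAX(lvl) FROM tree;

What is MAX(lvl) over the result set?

3

Base: id=4 (n14) at lvl 0.
Iteration 1: rows with parent in {4} -> n31 (id 9, lvl 1).
Iteration 2: rows with parent in {9} -> n16 (id 10, lvl 2), n25 (id 12, lvl 2).
Iteration 3: rows with parent in {10,12} -> n39 (id 11, lvl 3).
Iteration 4: no rows with parent in {11}; recursion stops.
lvl values: 0, 1, 2, 2, 3; the maximum is 3.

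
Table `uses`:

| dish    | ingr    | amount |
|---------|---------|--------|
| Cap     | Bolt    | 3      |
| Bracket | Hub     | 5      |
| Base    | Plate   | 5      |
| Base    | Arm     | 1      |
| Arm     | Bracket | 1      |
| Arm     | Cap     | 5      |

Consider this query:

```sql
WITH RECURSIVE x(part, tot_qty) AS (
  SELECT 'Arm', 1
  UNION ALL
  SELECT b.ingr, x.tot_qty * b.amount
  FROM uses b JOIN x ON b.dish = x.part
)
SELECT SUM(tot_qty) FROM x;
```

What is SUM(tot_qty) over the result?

27

Base: (Arm, tot_qty=1).
Iteration 1: components of {Arm} -> Bracket = 1*1 = 1, Cap = 1*5 = 5.
Iteration 2: components of {Bracket,Cap} -> Bolt = 5*3 = 15, Hub = 1*5 = 5.
Iteration 3: no further components; recursion stops.
SUM(tot_qty) = 1 + 5 + 1 + 15 + 5 = 27.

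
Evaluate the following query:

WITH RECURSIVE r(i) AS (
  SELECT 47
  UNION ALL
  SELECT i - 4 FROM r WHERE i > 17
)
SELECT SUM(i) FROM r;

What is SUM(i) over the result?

279

Base: i=47.
Iteration 1: 47 > 17 holds -> i = 47 - 4 = 43.
Iteration 2: 43 > 17 holds -> i = 43 - 4 = 39.
Iteration 3: 39 > 17 holds -> i = 39 - 4 = 35.
Iteration 4: 35 > 17 holds -> i = 35 - 4 = 31.
Iteration 5: 31 > 17 holds -> i = 31 - 4 = 27.
Iteration 6: 27 > 17 holds -> i = 27 - 4 = 23.
Iteration 7: 23 > 17 holds -> i = 23 - 4 = 19.
Iteration 8: 19 > 17 holds -> i = 19 - 4 = 15.
Iteration 9: 15 > 17 fails; recursion stops.
SUM(i) = 47 + 43 + 39 + 35 + 31 + 27 + 23 + 19 + 15 = 279.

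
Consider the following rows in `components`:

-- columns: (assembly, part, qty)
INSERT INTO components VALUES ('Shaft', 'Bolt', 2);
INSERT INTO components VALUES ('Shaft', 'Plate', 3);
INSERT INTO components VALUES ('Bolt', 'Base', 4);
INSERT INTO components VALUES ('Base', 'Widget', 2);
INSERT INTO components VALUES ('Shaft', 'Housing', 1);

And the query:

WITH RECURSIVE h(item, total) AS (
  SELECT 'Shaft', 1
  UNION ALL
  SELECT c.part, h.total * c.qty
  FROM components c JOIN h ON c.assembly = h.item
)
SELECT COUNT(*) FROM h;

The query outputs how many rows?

Base: (Shaft, total=1).
Iteration 1: components of {Shaft} -> Bolt = 1*2 = 2, Housing = 1*1 = 1, Plate = 1*3 = 3.
Iteration 2: components of {Bolt,Housing,Plate} -> Base = 2*4 = 8.
Iteration 3: components of {Base} -> Widget = 8*2 = 16.
Iteration 4: no further components; recursion stops.
Total rows emitted: 6.

6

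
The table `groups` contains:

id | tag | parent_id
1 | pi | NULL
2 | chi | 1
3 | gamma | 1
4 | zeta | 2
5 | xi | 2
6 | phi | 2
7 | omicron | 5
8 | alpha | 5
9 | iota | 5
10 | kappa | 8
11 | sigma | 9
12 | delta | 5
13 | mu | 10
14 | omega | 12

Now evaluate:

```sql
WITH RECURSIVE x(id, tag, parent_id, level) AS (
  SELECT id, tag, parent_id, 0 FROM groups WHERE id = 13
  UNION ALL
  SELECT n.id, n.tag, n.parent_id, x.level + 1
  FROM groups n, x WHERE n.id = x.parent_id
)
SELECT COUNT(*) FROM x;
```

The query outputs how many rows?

Base: id=13 (mu), parent_id=10, level 0.
Iteration 1: join on id=10 -> kappa (id 10, parent_id=8, level 1).
Iteration 2: join on id=8 -> alpha (id 8, parent_id=5, level 2).
Iteration 3: join on id=5 -> xi (id 5, parent_id=2, level 3).
Iteration 4: join on id=2 -> chi (id 2, parent_id=1, level 4).
Iteration 5: join on id=1 -> pi (id 1, parent_id=NULL, level 5).
Iteration 6: parent_id is NULL; no match; recursion stops.
Total rows emitted: 6.

6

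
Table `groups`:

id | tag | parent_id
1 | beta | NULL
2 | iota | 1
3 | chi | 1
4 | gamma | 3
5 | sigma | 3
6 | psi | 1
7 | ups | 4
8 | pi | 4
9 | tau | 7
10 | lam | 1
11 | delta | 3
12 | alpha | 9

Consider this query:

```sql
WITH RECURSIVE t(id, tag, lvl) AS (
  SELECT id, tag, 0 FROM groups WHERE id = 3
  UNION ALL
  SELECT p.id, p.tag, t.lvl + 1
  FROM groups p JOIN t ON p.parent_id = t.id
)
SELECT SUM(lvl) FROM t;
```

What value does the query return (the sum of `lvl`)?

Base: id=3 (chi) at lvl 0.
Iteration 1: rows with parent_id in {3} -> gamma (id 4, lvl 1), sigma (id 5, lvl 1), delta (id 11, lvl 1).
Iteration 2: rows with parent_id in {4,5,11} -> ups (id 7, lvl 2), pi (id 8, lvl 2).
Iteration 3: rows with parent_id in {7,8} -> tau (id 9, lvl 3).
Iteration 4: rows with parent_id in {9} -> alpha (id 12, lvl 4).
Iteration 5: no rows with parent_id in {12}; recursion stops.
SUM(lvl) = 0 + 1 + 1 + 1 + 2 + 2 + 3 + 4 = 14.

14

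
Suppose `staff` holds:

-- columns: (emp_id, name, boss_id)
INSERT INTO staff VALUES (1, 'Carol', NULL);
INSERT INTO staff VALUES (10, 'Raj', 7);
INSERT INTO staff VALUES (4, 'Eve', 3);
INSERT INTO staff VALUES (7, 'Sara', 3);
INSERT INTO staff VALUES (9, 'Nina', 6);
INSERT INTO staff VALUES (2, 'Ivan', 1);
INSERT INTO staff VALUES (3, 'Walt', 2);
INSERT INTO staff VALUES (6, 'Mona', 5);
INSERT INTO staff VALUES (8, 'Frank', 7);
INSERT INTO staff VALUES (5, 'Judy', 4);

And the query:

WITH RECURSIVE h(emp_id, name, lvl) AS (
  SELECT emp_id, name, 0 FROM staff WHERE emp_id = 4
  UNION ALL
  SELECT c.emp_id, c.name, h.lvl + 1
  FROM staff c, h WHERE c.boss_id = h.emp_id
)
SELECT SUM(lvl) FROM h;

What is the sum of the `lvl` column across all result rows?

6

Base: emp_id=4 (Eve) at lvl 0.
Iteration 1: rows with boss_id in {4} -> Judy (id 5, lvl 1).
Iteration 2: rows with boss_id in {5} -> Mona (id 6, lvl 2).
Iteration 3: rows with boss_id in {6} -> Nina (id 9, lvl 3).
Iteration 4: no rows with boss_id in {9}; recursion stops.
SUM(lvl) = 0 + 1 + 2 + 3 = 6.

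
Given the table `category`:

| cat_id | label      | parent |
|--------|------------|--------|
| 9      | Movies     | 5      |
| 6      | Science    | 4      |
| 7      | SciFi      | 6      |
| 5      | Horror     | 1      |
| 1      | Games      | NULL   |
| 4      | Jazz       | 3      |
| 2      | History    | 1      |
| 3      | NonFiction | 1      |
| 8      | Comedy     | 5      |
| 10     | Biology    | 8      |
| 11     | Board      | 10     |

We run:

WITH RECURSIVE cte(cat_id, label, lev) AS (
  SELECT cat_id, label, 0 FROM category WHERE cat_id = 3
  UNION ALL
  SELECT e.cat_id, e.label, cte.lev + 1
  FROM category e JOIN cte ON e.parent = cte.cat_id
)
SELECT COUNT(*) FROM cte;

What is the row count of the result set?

4

Base: cat_id=3 (NonFiction) at lev 0.
Iteration 1: rows with parent in {3} -> Jazz (id 4, lev 1).
Iteration 2: rows with parent in {4} -> Science (id 6, lev 2).
Iteration 3: rows with parent in {6} -> SciFi (id 7, lev 3).
Iteration 4: no rows with parent in {7}; recursion stops.
Total rows emitted: 4.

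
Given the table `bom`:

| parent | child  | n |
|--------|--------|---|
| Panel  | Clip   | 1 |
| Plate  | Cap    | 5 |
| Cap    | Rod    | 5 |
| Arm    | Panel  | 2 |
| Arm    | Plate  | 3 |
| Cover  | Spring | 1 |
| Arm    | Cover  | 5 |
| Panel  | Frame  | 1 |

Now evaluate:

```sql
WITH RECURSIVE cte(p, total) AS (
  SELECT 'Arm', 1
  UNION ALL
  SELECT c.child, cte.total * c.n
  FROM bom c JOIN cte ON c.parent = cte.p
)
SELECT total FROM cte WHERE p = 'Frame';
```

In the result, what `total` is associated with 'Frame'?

Base: (Arm, total=1).
Iteration 1: components of {Arm} -> Cover = 1*5 = 5, Panel = 1*2 = 2, Plate = 1*3 = 3.
Iteration 2: components of {Cover,Panel,Plate} -> Cap = 3*5 = 15, Clip = 2*1 = 2, Frame = 2*1 = 2, Spring = 5*1 = 5.
Iteration 3: components of {Cap,Clip,Frame,Spring} -> Rod = 15*5 = 75.
Iteration 4: no further components; recursion stops.

2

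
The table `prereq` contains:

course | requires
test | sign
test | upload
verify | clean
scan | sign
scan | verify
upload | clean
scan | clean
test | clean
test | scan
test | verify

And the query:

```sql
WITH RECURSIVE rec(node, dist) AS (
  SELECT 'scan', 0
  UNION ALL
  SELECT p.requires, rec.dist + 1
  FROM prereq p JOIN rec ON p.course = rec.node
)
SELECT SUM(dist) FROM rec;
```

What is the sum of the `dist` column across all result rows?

Base: (scan, dist=0).
Iteration 1: edges from {scan} -> (clean, dist=1), (sign, dist=1), (verify, dist=1).
Iteration 2: edges from {clean,sign,verify} -> (clean, dist=2).
Iteration 3: no outgoing edges from {clean}; recursion stops.
SUM(dist) = 0 + 1 + 1 + 1 + 2 = 5.

5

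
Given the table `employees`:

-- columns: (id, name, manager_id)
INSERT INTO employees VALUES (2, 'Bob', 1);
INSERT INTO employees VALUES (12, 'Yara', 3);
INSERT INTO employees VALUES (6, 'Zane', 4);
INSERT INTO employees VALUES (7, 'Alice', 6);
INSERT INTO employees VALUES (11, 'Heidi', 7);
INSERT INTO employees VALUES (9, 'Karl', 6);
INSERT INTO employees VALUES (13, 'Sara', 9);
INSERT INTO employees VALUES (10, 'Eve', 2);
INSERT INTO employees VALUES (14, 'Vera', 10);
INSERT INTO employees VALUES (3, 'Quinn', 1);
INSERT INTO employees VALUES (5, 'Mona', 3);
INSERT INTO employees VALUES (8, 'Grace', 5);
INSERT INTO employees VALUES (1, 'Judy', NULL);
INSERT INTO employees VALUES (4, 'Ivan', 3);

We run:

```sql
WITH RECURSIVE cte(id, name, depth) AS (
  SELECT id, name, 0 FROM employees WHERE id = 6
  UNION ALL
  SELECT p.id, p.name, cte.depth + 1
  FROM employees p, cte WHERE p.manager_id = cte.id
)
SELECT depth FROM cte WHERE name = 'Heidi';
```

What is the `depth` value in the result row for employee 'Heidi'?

Base: id=6 (Zane) at depth 0.
Iteration 1: rows with manager_id in {6} -> Alice (id 7, depth 1), Karl (id 9, depth 1).
Iteration 2: rows with manager_id in {7,9} -> Heidi (id 11, depth 2), Sara (id 13, depth 2).
Iteration 3: no rows with manager_id in {11,13}; recursion stops.

2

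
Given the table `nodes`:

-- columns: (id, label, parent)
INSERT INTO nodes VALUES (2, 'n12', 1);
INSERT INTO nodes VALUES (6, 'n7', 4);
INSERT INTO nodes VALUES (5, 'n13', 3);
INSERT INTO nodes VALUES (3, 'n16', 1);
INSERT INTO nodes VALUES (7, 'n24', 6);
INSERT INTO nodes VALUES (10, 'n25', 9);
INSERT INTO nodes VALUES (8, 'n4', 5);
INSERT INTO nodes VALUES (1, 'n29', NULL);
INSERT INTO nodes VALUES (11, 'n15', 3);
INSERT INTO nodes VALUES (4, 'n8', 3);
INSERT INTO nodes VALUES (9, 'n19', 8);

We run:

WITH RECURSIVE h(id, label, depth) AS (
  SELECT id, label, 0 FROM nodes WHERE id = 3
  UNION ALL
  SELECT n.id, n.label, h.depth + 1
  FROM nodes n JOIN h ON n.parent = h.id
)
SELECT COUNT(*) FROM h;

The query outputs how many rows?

9

Base: id=3 (n16) at depth 0.
Iteration 1: rows with parent in {3} -> n8 (id 4, depth 1), n13 (id 5, depth 1), n15 (id 11, depth 1).
Iteration 2: rows with parent in {4,5,11} -> n7 (id 6, depth 2), n4 (id 8, depth 2).
Iteration 3: rows with parent in {6,8} -> n24 (id 7, depth 3), n19 (id 9, depth 3).
Iteration 4: rows with parent in {7,9} -> n25 (id 10, depth 4).
Iteration 5: no rows with parent in {10}; recursion stops.
Total rows emitted: 9.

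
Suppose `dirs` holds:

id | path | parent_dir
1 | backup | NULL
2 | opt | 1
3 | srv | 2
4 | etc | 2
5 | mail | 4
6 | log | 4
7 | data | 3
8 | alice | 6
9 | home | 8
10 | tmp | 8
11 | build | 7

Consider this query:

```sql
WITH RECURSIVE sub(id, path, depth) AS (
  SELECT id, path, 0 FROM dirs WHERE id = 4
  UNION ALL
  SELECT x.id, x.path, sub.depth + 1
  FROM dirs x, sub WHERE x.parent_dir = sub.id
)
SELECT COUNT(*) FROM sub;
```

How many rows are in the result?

Base: id=4 (etc) at depth 0.
Iteration 1: rows with parent_dir in {4} -> mail (id 5, depth 1), log (id 6, depth 1).
Iteration 2: rows with parent_dir in {5,6} -> alice (id 8, depth 2).
Iteration 3: rows with parent_dir in {8} -> home (id 9, depth 3), tmp (id 10, depth 3).
Iteration 4: no rows with parent_dir in {9,10}; recursion stops.
Total rows emitted: 6.

6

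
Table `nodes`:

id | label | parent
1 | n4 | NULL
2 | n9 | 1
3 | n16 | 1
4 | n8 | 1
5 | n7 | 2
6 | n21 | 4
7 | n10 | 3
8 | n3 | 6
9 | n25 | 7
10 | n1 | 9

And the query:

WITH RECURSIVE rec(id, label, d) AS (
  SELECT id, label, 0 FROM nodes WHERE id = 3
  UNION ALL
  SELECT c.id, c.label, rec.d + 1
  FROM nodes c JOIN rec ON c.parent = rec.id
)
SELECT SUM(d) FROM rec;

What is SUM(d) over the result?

Base: id=3 (n16) at d 0.
Iteration 1: rows with parent in {3} -> n10 (id 7, d 1).
Iteration 2: rows with parent in {7} -> n25 (id 9, d 2).
Iteration 3: rows with parent in {9} -> n1 (id 10, d 3).
Iteration 4: no rows with parent in {10}; recursion stops.
SUM(d) = 0 + 1 + 2 + 3 = 6.

6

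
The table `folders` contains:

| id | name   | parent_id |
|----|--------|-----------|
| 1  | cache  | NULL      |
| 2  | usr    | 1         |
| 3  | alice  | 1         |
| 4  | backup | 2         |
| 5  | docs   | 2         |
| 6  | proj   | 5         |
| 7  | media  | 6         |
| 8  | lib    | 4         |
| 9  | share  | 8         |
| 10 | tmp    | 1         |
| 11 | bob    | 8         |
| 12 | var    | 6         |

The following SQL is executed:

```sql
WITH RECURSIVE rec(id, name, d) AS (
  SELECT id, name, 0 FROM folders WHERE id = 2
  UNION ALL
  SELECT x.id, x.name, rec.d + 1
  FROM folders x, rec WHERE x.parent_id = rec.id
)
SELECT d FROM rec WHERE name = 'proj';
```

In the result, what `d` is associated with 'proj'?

Base: id=2 (usr) at d 0.
Iteration 1: rows with parent_id in {2} -> backup (id 4, d 1), docs (id 5, d 1).
Iteration 2: rows with parent_id in {4,5} -> proj (id 6, d 2), lib (id 8, d 2).
Iteration 3: rows with parent_id in {6,8} -> media (id 7, d 3), share (id 9, d 3), bob (id 11, d 3), var (id 12, d 3).
Iteration 4: no rows with parent_id in {7,9,11,12}; recursion stops.

2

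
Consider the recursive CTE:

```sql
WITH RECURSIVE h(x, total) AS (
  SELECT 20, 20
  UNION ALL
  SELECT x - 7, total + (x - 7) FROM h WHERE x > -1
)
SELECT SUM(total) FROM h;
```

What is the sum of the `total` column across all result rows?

Base: x=20, total=20.
Iteration 1: 20 > -1 holds -> x = 20 - 7 = 13, total = 20 + 13 = 33.
Iteration 2: 13 > -1 holds -> x = 13 - 7 = 6, total = 33 + 6 = 39.
Iteration 3: 6 > -1 holds -> x = 6 - 7 = -1, total = 39 + -1 = 38.
Iteration 4: -1 > -1 fails; recursion stops.
SUM(total) = 20 + 33 + 39 + 38 = 130.

130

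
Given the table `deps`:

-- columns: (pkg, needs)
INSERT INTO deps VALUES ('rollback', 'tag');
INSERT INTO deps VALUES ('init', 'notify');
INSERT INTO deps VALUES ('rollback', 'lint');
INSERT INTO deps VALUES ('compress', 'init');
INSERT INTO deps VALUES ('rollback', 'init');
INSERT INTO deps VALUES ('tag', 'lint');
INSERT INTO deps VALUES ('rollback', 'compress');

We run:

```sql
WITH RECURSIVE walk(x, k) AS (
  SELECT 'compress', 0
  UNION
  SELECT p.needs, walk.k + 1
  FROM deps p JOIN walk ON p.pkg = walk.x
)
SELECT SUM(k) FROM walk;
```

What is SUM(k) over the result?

Base: (compress, k=0).
Iteration 1: edges from {compress} -> (init, k=1).
Iteration 2: edges from {init} -> (notify, k=2).
Iteration 3: no outgoing edges from {notify}; recursion stops.
SUM(k) = 0 + 1 + 2 = 3.

3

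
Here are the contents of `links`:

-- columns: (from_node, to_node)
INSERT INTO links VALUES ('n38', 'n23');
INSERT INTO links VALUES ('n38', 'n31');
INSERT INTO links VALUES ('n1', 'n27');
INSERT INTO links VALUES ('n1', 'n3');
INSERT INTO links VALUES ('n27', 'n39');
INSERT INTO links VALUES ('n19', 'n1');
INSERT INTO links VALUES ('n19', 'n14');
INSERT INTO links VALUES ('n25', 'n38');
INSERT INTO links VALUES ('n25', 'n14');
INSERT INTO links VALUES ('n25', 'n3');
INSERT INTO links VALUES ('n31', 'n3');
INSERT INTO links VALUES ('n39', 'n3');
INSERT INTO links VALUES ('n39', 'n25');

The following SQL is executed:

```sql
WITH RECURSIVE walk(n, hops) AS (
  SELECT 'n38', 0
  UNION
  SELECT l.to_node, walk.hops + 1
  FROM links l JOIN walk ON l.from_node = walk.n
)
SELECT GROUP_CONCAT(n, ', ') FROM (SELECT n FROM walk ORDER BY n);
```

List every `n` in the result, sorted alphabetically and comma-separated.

n23, n3, n31, n38

Base: (n38, hops=0).
Iteration 1: edges from {n38} -> (n23, hops=1), (n31, hops=1).
Iteration 2: edges from {n23,n31} -> (n3, hops=2).
Iteration 3: no outgoing edges from {n3}; recursion stops.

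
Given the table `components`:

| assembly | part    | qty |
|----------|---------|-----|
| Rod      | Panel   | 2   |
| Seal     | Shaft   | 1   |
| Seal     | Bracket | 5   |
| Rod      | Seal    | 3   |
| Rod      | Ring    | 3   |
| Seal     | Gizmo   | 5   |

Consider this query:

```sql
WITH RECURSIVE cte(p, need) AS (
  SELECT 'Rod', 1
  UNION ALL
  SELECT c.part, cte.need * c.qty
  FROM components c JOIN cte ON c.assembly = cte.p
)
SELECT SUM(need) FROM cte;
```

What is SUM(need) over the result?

Base: (Rod, need=1).
Iteration 1: components of {Rod} -> Panel = 1*2 = 2, Ring = 1*3 = 3, Seal = 1*3 = 3.
Iteration 2: components of {Panel,Ring,Seal} -> Bracket = 3*5 = 15, Gizmo = 3*5 = 15, Shaft = 3*1 = 3.
Iteration 3: no further components; recursion stops.
SUM(need) = 1 + 3 + 2 + 3 + 3 + 15 + 15 = 42.

42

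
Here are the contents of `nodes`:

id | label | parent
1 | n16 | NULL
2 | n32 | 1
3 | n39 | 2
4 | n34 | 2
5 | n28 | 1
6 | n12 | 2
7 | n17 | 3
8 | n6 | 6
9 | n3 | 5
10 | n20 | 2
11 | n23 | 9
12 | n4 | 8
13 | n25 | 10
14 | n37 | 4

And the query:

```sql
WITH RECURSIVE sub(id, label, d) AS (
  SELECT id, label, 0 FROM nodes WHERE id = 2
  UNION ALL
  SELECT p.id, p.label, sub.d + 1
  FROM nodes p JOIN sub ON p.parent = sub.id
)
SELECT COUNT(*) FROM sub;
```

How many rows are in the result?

10

Base: id=2 (n32) at d 0.
Iteration 1: rows with parent in {2} -> n39 (id 3, d 1), n34 (id 4, d 1), n12 (id 6, d 1), n20 (id 10, d 1).
Iteration 2: rows with parent in {3,4,6,10} -> n17 (id 7, d 2), n6 (id 8, d 2), n25 (id 13, d 2), n37 (id 14, d 2).
Iteration 3: rows with parent in {7,8,13,14} -> n4 (id 12, d 3).
Iteration 4: no rows with parent in {12}; recursion stops.
Total rows emitted: 10.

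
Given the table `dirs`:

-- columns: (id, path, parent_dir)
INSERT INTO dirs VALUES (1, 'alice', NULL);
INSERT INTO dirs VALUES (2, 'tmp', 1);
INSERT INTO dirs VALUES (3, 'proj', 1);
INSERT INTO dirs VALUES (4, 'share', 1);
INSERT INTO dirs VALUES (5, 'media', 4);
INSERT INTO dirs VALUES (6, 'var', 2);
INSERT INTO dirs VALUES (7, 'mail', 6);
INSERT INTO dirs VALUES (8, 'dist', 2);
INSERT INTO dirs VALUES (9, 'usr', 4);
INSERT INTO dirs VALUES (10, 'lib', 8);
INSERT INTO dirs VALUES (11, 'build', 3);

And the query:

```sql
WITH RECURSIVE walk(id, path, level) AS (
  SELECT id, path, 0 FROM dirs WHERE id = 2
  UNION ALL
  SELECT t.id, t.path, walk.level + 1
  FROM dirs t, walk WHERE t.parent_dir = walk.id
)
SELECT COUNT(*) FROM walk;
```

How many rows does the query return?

Base: id=2 (tmp) at level 0.
Iteration 1: rows with parent_dir in {2} -> var (id 6, level 1), dist (id 8, level 1).
Iteration 2: rows with parent_dir in {6,8} -> mail (id 7, level 2), lib (id 10, level 2).
Iteration 3: no rows with parent_dir in {7,10}; recursion stops.
Total rows emitted: 5.

5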